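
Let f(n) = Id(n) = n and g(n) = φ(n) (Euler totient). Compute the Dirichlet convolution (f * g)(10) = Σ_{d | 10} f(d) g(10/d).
(Id * φ)(10) = 27

Divisors of 10: [1, 2, 5, 10]. For each d | 10:
  d = 1: Id(1) · φ(10/1) = 1 · 4 = 4
  d = 2: Id(2) · φ(10/2) = 2 · 4 = 8
  d = 5: Id(5) · φ(10/5) = 5 · 1 = 5
  d = 10: Id(10) · φ(10/10) = 10 · 1 = 10
Summing: (Id * φ)(10) = 4 + 8 + 5 + 10 = 27.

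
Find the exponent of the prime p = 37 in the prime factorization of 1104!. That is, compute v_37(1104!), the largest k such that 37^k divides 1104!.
v_37(1104!) = 29

Legendre's formula: v_p(n!) = Σ_{k ≥ 1} ⌊n / p^k⌋. For p = 37, n = 1104, the terms are:
  ⌊1104/37^1⌋ = ⌊1104/37⌋ = 29
(the next term ⌊1104/37^2⌋ = 0, terminating the sum). Summing: v_37(1104!) = 29 = 29.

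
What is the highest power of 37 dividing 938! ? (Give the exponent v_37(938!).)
v_37(938!) = 25

Legendre's formula: v_p(n!) = Σ_{k ≥ 1} ⌊n / p^k⌋. For p = 37, n = 938, the terms are:
  ⌊938/37^1⌋ = ⌊938/37⌋ = 25
(the next term ⌊938/37^2⌋ = 0, terminating the sum). Summing: v_37(938!) = 25 = 25.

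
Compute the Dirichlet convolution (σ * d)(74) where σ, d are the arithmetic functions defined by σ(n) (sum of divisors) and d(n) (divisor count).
(σ * d)(74) = 200

Divisors of 74: [1, 2, 37, 74]. For each d | 74:
  d = 1: σ(1) · d(74/1) = 1 · 4 = 4
  d = 2: σ(2) · d(74/2) = 3 · 2 = 6
  d = 37: σ(37) · d(74/37) = 38 · 2 = 76
  d = 74: σ(74) · d(74/74) = 114 · 1 = 114
Summing: (σ * d)(74) = 4 + 6 + 76 + 114 = 200.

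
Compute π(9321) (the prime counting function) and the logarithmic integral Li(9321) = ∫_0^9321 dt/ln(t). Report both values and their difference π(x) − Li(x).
π(9321) = 1153;  Li(9321) ≈ 1172.14;  π(x) − Li(x) ≈ -19.14.

Direct count of primes ≤ 9321 gives π(9321) = 1153. Numerical evaluation of the logarithmic integral gives Li(9321) ≈ 1172.14. The difference π(x) − Li(x) ≈ -19.14 is typically negative for small/moderate x (Li(x) overestimates), though Littlewood's theorem shows this sign changes infinitely often.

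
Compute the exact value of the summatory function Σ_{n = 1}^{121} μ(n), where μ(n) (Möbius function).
Σ_{n ≤ 121} μ(n) = -3

Compute μ(n) for each 1 ≤ n ≤ 121: μ(1) = 1, μ(2) = -1, μ(3) = -1, μ(4) = 0, μ(5) = -1, μ(6) = 1, μ(7) = -1, μ(8) = 0, μ(9) = 0, μ(10) = 1, μ(11) = -1, μ(12) = 0, μ(13) = -1, μ(14) = 1, μ(15) = 1, μ(16) = 0, μ(17) = -1, μ(18) = 0, μ(19) = -1, μ(20) = 0, μ(21) = 1, μ(22) = 1, μ(23) = -1, μ(24) = 0, μ(25) = 0, μ(26) = 1, μ(27) = 0, μ(28) = 0, μ(29) = -1, μ(30) = -1, μ(31) = -1, μ(32) = 0, μ(33) = 1, μ(34) = 1, μ(35) = 1, μ(36) = 0, μ(37) = -1, μ(38) = 1, μ(39) = 1, μ(40) = 0, μ(41) = -1, μ(42) = -1, μ(43) = -1, μ(44) = 0, μ(45) = 0, μ(46) = 1, μ(47) = -1, μ(48) = 0, μ(49) = 0, μ(50) = 0, μ(51) = 1, μ(52) = 0, μ(53) = -1, μ(54) = 0, μ(55) = 1, μ(56) = 0, μ(57) = 1, μ(58) = 1, μ(59) = -1, μ(60) = 0, μ(61) = -1, μ(62) = 1, μ(63) = 0, μ(64) = 0, μ(65) = 1, μ(66) = -1, μ(67) = -1, μ(68) = 0, μ(69) = 1, μ(70) = -1, μ(71) = -1, μ(72) = 0, μ(73) = -1, μ(74) = 1, μ(75) = 0, μ(76) = 0, μ(77) = 1, μ(78) = -1, μ(79) = -1, μ(80) = 0, μ(81) = 0, μ(82) = 1, μ(83) = -1, μ(84) = 0, μ(85) = 1, μ(86) = 1, μ(87) = 1, μ(88) = 0, μ(89) = -1, μ(90) = 0, μ(91) = 1, μ(92) = 0, μ(93) = 1, μ(94) = 1, μ(95) = 1, μ(96) = 0, μ(97) = -1, μ(98) = 0, μ(99) = 0, μ(100) = 0, μ(101) = -1, μ(102) = -1, μ(103) = -1, μ(104) = 0, μ(105) = -1, μ(106) = 1, μ(107) = -1, μ(108) = 0, μ(109) = -1, μ(110) = -1, μ(111) = 1, μ(112) = 0, μ(113) = -1, μ(114) = -1, μ(115) = 1, μ(116) = 0, μ(117) = 0, μ(118) = 1, μ(119) = 1, μ(120) = 0, μ(121) = 0. Summing all 121 values: -3. (Mertens function M(x) = Σ_{n ≤ x} μ(n); on average M(x) should be small (PNT ⟺ M(x) = o(x)).)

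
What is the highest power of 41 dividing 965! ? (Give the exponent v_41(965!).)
v_41(965!) = 23

Legendre's formula: v_p(n!) = Σ_{k ≥ 1} ⌊n / p^k⌋. For p = 41, n = 965, the terms are:
  ⌊965/41^1⌋ = ⌊965/41⌋ = 23
(the next term ⌊965/41^2⌋ = 0, terminating the sum). Summing: v_41(965!) = 23 = 23.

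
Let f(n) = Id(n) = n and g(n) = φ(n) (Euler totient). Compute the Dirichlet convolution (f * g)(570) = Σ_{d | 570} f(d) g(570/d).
(Id * φ)(570) = 4995

Divisors of 570: [1, 2, 3, 5, 6, 10, 15, 19, 30, 38, 57, 95, 114, 190, 285, 570]. For each d | 570:
  d = 1: Id(1) · φ(570/1) = 1 · 144 = 144
  d = 2: Id(2) · φ(570/2) = 2 · 144 = 288
  d = 3: Id(3) · φ(570/3) = 3 · 72 = 216
  d = 5: Id(5) · φ(570/5) = 5 · 36 = 180
  d = 6: Id(6) · φ(570/6) = 6 · 72 = 432
  d = 10: Id(10) · φ(570/10) = 10 · 36 = 360
  d = 15: Id(15) · φ(570/15) = 15 · 18 = 270
  d = 19: Id(19) · φ(570/19) = 19 · 8 = 152
  d = 30: Id(30) · φ(570/30) = 30 · 18 = 540
  d = 38: Id(38) · φ(570/38) = 38 · 8 = 304
  d = 57: Id(57) · φ(570/57) = 57 · 4 = 228
  d = 95: Id(95) · φ(570/95) = 95 · 2 = 190
  d = 114: Id(114) · φ(570/114) = 114 · 4 = 456
  d = 190: Id(190) · φ(570/190) = 190 · 2 = 380
  d = 285: Id(285) · φ(570/285) = 285 · 1 = 285
  d = 570: Id(570) · φ(570/570) = 570 · 1 = 570
Summing: (Id * φ)(570) = 144 + 288 + 216 + 180 + 432 + 360 + 270 + 152 + 540 + 304 + 228 + 190 + 456 + 380 + 285 + 570 = 4995.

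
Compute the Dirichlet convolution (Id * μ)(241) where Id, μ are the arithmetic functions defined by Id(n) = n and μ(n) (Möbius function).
(Id * μ)(241) = 240

Divisors of 241: [1, 241]. For each d | 241:
  d = 1: Id(1) · μ(241/1) = 1 · -1 = -1
  d = 241: Id(241) · μ(241/241) = 241 · 1 = 241
Summing: (Id * μ)(241) = -1 + 241 = 240.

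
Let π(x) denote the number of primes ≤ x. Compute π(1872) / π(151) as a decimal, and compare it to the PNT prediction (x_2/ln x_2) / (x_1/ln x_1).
π(1872)/π(151) = 286/36 ≈ 7.9444;  PNT prediction ≈ 8.2552.

π(151) = 36 and π(1872) = 286, so π(1872)/π(151) ≈ 7.9444. The PNT-predicted ratio is (1872/ln(1872)) / (151/ln(151)) ≈ 8.2552. The two agree to within a few percent, as expected.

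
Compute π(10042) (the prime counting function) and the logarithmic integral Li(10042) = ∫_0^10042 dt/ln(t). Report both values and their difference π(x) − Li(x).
π(10042) = 1233;  Li(10042) ≈ 1250.70;  π(x) − Li(x) ≈ -17.70.

Direct count of primes ≤ 10042 gives π(10042) = 1233. Numerical evaluation of the logarithmic integral gives Li(10042) ≈ 1250.70. The difference π(x) − Li(x) ≈ -17.70 is typically negative for small/moderate x (Li(x) overestimates), though Littlewood's theorem shows this sign changes infinitely often.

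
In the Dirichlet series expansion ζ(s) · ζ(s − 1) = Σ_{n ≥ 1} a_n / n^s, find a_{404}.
σ(404) = 714

In the product (Σ m^0/m^s)(Σ k / k^s) = Σ (Σ_{d | n} d) / n^s, the coefficient of 1/n^s is σ(n) = Σ_{d | n} d. For n = 404, divisors are [1, 2, 4, 101, 202, 404]; summing: σ(404) = 714.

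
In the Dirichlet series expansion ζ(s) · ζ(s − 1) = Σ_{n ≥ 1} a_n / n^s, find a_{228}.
σ(228) = 560

In the product (Σ m^0/m^s)(Σ k / k^s) = Σ (Σ_{d | n} d) / n^s, the coefficient of 1/n^s is σ(n) = Σ_{d | n} d. For n = 228, divisors are [1, 2, 3, 4, 6, 12, 19, 38, 57, 76, 114, 228]; summing: σ(228) = 560.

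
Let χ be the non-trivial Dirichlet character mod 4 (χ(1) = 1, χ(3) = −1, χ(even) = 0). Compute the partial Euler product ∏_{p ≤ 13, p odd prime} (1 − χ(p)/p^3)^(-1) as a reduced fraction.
∏ = 17910767875/18484721664

The odd primes p ≤ 13 are [3, 5, 7, 11, 13]. For each, χ(p) = 1 if p ≡ 1 mod 4, χ(p) = −1 if p ≡ 3 mod 4. Taking (1 − χ(p)/p^3)^(-1) = p^3/(p^3 − χ(p)): (1 − (-1)/3^3)^(-1) · (1 − (1)/5^3)^(-1) · (1 − (-1)/7^3)^(-1) · (1 − (-1)/11^3)^(-1) · (1 − (1)/13^3)^(-1) = 17910767875/18484721664.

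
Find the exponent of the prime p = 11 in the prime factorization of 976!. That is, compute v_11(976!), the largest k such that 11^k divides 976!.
v_11(976!) = 96

Legendre's formula: v_p(n!) = Σ_{k ≥ 1} ⌊n / p^k⌋. For p = 11, n = 976, the terms are:
  ⌊976/11^1⌋ = ⌊976/11⌋ = 88
  ⌊976/11^2⌋ = ⌊976/121⌋ = 8
(the next term ⌊976/11^3⌋ = 0, terminating the sum). Summing: v_11(976!) = 88 + 8 = 96.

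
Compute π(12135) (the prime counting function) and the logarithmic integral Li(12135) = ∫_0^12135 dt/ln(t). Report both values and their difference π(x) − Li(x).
π(12135) = 1452;  Li(12135) ≈ 1475.46;  π(x) − Li(x) ≈ -23.46.

Direct count of primes ≤ 12135 gives π(12135) = 1452. Numerical evaluation of the logarithmic integral gives Li(12135) ≈ 1475.46. The difference π(x) − Li(x) ≈ -23.46 is typically negative for small/moderate x (Li(x) overestimates), though Littlewood's theorem shows this sign changes infinitely often.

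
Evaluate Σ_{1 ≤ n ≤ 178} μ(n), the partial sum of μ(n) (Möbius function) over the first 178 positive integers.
Σ_{n ≤ 178} μ(n) = -2

Compute μ(n) for each 1 ≤ n ≤ 178: μ(1) = 1, μ(2) = -1, μ(3) = -1, μ(4) = 0, μ(5) = -1, μ(6) = 1, μ(7) = -1, μ(8) = 0, μ(9) = 0, μ(10) = 1, μ(11) = -1, μ(12) = 0, μ(13) = -1, μ(14) = 1, μ(15) = 1, μ(16) = 0, μ(17) = -1, μ(18) = 0, μ(19) = -1, μ(20) = 0, μ(21) = 1, μ(22) = 1, μ(23) = -1, μ(24) = 0, μ(25) = 0, μ(26) = 1, μ(27) = 0, μ(28) = 0, μ(29) = -1, μ(30) = -1, μ(31) = -1, μ(32) = 0, μ(33) = 1, μ(34) = 1, μ(35) = 1, μ(36) = 0, μ(37) = -1, μ(38) = 1, μ(39) = 1, μ(40) = 0, μ(41) = -1, μ(42) = -1, μ(43) = -1, μ(44) = 0, μ(45) = 0, μ(46) = 1, μ(47) = -1, μ(48) = 0, μ(49) = 0, μ(50) = 0, μ(51) = 1, μ(52) = 0, μ(53) = -1, μ(54) = 0, μ(55) = 1, μ(56) = 0, μ(57) = 1, μ(58) = 1, μ(59) = -1, μ(60) = 0, μ(61) = -1, μ(62) = 1, μ(63) = 0, μ(64) = 0, μ(65) = 1, μ(66) = -1, μ(67) = -1, μ(68) = 0, μ(69) = 1, μ(70) = -1, μ(71) = -1, μ(72) = 0, μ(73) = -1, μ(74) = 1, μ(75) = 0, μ(76) = 0, μ(77) = 1, μ(78) = -1, μ(79) = -1, μ(80) = 0, μ(81) = 0, μ(82) = 1, μ(83) = -1, μ(84) = 0, μ(85) = 1, μ(86) = 1, μ(87) = 1, μ(88) = 0, μ(89) = -1, μ(90) = 0, μ(91) = 1, μ(92) = 0, μ(93) = 1, μ(94) = 1, μ(95) = 1, μ(96) = 0, μ(97) = -1, μ(98) = 0, μ(99) = 0, μ(100) = 0, μ(101) = -1, μ(102) = -1, μ(103) = -1, μ(104) = 0, μ(105) = -1, μ(106) = 1, μ(107) = -1, μ(108) = 0, μ(109) = -1, μ(110) = -1, μ(111) = 1, μ(112) = 0, μ(113) = -1, μ(114) = -1, μ(115) = 1, μ(116) = 0, μ(117) = 0, μ(118) = 1, μ(119) = 1, μ(120) = 0, μ(121) = 0, μ(122) = 1, μ(123) = 1, μ(124) = 0, μ(125) = 0, μ(126) = 0, μ(127) = -1, μ(128) = 0, μ(129) = 1, μ(130) = -1, μ(131) = -1, μ(132) = 0, μ(133) = 1, μ(134) = 1, μ(135) = 0, μ(136) = 0, μ(137) = -1, μ(138) = -1, μ(139) = -1, μ(140) = 0, μ(141) = 1, μ(142) = 1, μ(143) = 1, μ(144) = 0, μ(145) = 1, μ(146) = 1, μ(147) = 0, μ(148) = 0, μ(149) = -1, μ(150) = 0, μ(151) = -1, μ(152) = 0, μ(153) = 0, μ(154) = -1, μ(155) = 1, μ(156) = 0, μ(157) = -1, μ(158) = 1, μ(159) = 1, μ(160) = 0, μ(161) = 1, μ(162) = 0, μ(163) = -1, μ(164) = 0, μ(165) = -1, μ(166) = 1, μ(167) = -1, μ(168) = 0, μ(169) = 0, μ(170) = -1, μ(171) = 0, μ(172) = 0, μ(173) = -1, μ(174) = -1, μ(175) = 0, μ(176) = 0, μ(177) = 1, μ(178) = 1. Summing all 178 values: -2. (Mertens function M(x) = Σ_{n ≤ x} μ(n); on average M(x) should be small (PNT ⟺ M(x) = o(x)).)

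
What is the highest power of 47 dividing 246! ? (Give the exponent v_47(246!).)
v_47(246!) = 5

Legendre's formula: v_p(n!) = Σ_{k ≥ 1} ⌊n / p^k⌋. For p = 47, n = 246, the terms are:
  ⌊246/47^1⌋ = ⌊246/47⌋ = 5
(the next term ⌊246/47^2⌋ = 0, terminating the sum). Summing: v_47(246!) = 5 = 5.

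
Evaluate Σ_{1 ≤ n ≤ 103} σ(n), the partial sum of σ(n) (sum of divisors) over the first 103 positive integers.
Σ_{n ≤ 103} σ(n) = 8721

Compute σ(n) for each 1 ≤ n ≤ 103: σ(1) = 1, σ(2) = 3, σ(3) = 4, σ(4) = 7, σ(5) = 6, σ(6) = 12, σ(7) = 8, σ(8) = 15, σ(9) = 13, σ(10) = 18, σ(11) = 12, σ(12) = 28, σ(13) = 14, σ(14) = 24, σ(15) = 24, σ(16) = 31, σ(17) = 18, σ(18) = 39, σ(19) = 20, σ(20) = 42, σ(21) = 32, σ(22) = 36, σ(23) = 24, σ(24) = 60, σ(25) = 31, σ(26) = 42, σ(27) = 40, σ(28) = 56, σ(29) = 30, σ(30) = 72, σ(31) = 32, σ(32) = 63, σ(33) = 48, σ(34) = 54, σ(35) = 48, σ(36) = 91, σ(37) = 38, σ(38) = 60, σ(39) = 56, σ(40) = 90, σ(41) = 42, σ(42) = 96, σ(43) = 44, σ(44) = 84, σ(45) = 78, σ(46) = 72, σ(47) = 48, σ(48) = 124, σ(49) = 57, σ(50) = 93, σ(51) = 72, σ(52) = 98, σ(53) = 54, σ(54) = 120, σ(55) = 72, σ(56) = 120, σ(57) = 80, σ(58) = 90, σ(59) = 60, σ(60) = 168, σ(61) = 62, σ(62) = 96, σ(63) = 104, σ(64) = 127, σ(65) = 84, σ(66) = 144, σ(67) = 68, σ(68) = 126, σ(69) = 96, σ(70) = 144, σ(71) = 72, σ(72) = 195, σ(73) = 74, σ(74) = 114, σ(75) = 124, σ(76) = 140, σ(77) = 96, σ(78) = 168, σ(79) = 80, σ(80) = 186, σ(81) = 121, σ(82) = 126, σ(83) = 84, σ(84) = 224, σ(85) = 108, σ(86) = 132, σ(87) = 120, σ(88) = 180, σ(89) = 90, σ(90) = 234, σ(91) = 112, σ(92) = 168, σ(93) = 128, σ(94) = 144, σ(95) = 120, σ(96) = 252, σ(97) = 98, σ(98) = 171, σ(99) = 156, σ(100) = 217, σ(101) = 102, σ(102) = 216, σ(103) = 104. Summing all 103 values: 8721. (Average order: Σ_{n ≤ x} σ(n) ~ (π²/12) x². For x = 103, (π²/12)·103² ≈ 8725.55.)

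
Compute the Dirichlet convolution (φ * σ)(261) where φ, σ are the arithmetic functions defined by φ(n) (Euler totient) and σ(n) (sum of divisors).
(φ * σ)(261) = 1566

Divisors of 261: [1, 3, 9, 29, 87, 261]. For each d | 261:
  d = 1: φ(1) · σ(261/1) = 1 · 390 = 390
  d = 3: φ(3) · σ(261/3) = 2 · 120 = 240
  d = 9: φ(9) · σ(261/9) = 6 · 30 = 180
  d = 29: φ(29) · σ(261/29) = 28 · 13 = 364
  d = 87: φ(87) · σ(261/87) = 56 · 4 = 224
  d = 261: φ(261) · σ(261/261) = 168 · 1 = 168
Summing: (φ * σ)(261) = 390 + 240 + 180 + 364 + 224 + 168 = 1566.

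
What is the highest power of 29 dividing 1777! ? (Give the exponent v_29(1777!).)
v_29(1777!) = 63

Legendre's formula: v_p(n!) = Σ_{k ≥ 1} ⌊n / p^k⌋. For p = 29, n = 1777, the terms are:
  ⌊1777/29^1⌋ = ⌊1777/29⌋ = 61
  ⌊1777/29^2⌋ = ⌊1777/841⌋ = 2
(the next term ⌊1777/29^3⌋ = 0, terminating the sum). Summing: v_29(1777!) = 61 + 2 = 63.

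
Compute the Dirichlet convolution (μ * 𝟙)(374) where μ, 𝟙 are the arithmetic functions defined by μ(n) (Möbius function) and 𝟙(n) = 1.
(μ * 𝟙)(374) = 0

Divisors of 374: [1, 2, 11, 17, 22, 34, 187, 374]. For each d | 374:
  d = 1: μ(1) · 𝟙(374/1) = 1 · 1 = 1
  d = 2: μ(2) · 𝟙(374/2) = -1 · 1 = -1
  d = 11: μ(11) · 𝟙(374/11) = -1 · 1 = -1
  d = 17: μ(17) · 𝟙(374/17) = -1 · 1 = -1
  d = 22: μ(22) · 𝟙(374/22) = 1 · 1 = 1
  d = 34: μ(34) · 𝟙(374/34) = 1 · 1 = 1
  d = 187: μ(187) · 𝟙(374/187) = 1 · 1 = 1
  d = 374: μ(374) · 𝟙(374/374) = -1 · 1 = -1
Summing: (μ * 𝟙)(374) = 1 + -1 + -1 + -1 + 1 + 1 + 1 + -1 = 0.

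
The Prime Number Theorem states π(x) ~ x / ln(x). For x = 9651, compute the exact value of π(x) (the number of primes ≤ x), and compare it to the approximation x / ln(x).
π(9651) = 1192;  x/ln(x) ≈ 1051.90;  relative error ≈ 11.75%.

Directly count primes up to 9651: π(9651) = 1192. The PNT approximation gives 9651/ln(9651) ≈ 9651/9.17482 ≈ 1051.90. Relative error (π(x) − x/ln(x)) / π(x) ≈ 11.75%; the approximation is known to undercount slightly (Li(x) is a better estimate).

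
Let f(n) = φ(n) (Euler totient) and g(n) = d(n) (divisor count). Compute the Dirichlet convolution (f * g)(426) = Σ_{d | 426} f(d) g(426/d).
(φ * d)(426) = 864

Divisors of 426: [1, 2, 3, 6, 71, 142, 213, 426]. For each d | 426:
  d = 1: φ(1) · d(426/1) = 1 · 8 = 8
  d = 2: φ(2) · d(426/2) = 1 · 4 = 4
  d = 3: φ(3) · d(426/3) = 2 · 4 = 8
  d = 6: φ(6) · d(426/6) = 2 · 2 = 4
  d = 71: φ(71) · d(426/71) = 70 · 4 = 280
  d = 142: φ(142) · d(426/142) = 70 · 2 = 140
  d = 213: φ(213) · d(426/213) = 140 · 2 = 280
  d = 426: φ(426) · d(426/426) = 140 · 1 = 140
Summing: (φ * d)(426) = 8 + 4 + 8 + 4 + 280 + 140 + 280 + 140 = 864.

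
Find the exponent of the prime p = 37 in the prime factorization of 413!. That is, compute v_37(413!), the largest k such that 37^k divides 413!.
v_37(413!) = 11

Legendre's formula: v_p(n!) = Σ_{k ≥ 1} ⌊n / p^k⌋. For p = 37, n = 413, the terms are:
  ⌊413/37^1⌋ = ⌊413/37⌋ = 11
(the next term ⌊413/37^2⌋ = 0, terminating the sum). Summing: v_37(413!) = 11 = 11.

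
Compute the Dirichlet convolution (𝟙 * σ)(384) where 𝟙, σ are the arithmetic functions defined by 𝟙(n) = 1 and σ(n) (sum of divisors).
(𝟙 * σ)(384) = 2510

Divisors of 384: [1, 2, 3, 4, 6, 8, 12, 16, 24, 32, 48, 64, 96, 128, 192, 384]. For each d | 384:
  d = 1: 𝟙(1) · σ(384/1) = 1 · 1020 = 1020
  d = 2: 𝟙(2) · σ(384/2) = 1 · 508 = 508
  d = 3: 𝟙(3) · σ(384/3) = 1 · 255 = 255
  d = 4: 𝟙(4) · σ(384/4) = 1 · 252 = 252
  d = 6: 𝟙(6) · σ(384/6) = 1 · 127 = 127
  d = 8: 𝟙(8) · σ(384/8) = 1 · 124 = 124
  d = 12: 𝟙(12) · σ(384/12) = 1 · 63 = 63
  d = 16: 𝟙(16) · σ(384/16) = 1 · 60 = 60
  d = 24: 𝟙(24) · σ(384/24) = 1 · 31 = 31
  d = 32: 𝟙(32) · σ(384/32) = 1 · 28 = 28
  d = 48: 𝟙(48) · σ(384/48) = 1 · 15 = 15
  d = 64: 𝟙(64) · σ(384/64) = 1 · 12 = 12
  d = 96: 𝟙(96) · σ(384/96) = 1 · 7 = 7
  d = 128: 𝟙(128) · σ(384/128) = 1 · 4 = 4
  d = 192: 𝟙(192) · σ(384/192) = 1 · 3 = 3
  d = 384: 𝟙(384) · σ(384/384) = 1 · 1 = 1
Summing: (𝟙 * σ)(384) = 1020 + 508 + 255 + 252 + 127 + 124 + 63 + 60 + 31 + 28 + 15 + 12 + 7 + 4 + 3 + 1 = 2510.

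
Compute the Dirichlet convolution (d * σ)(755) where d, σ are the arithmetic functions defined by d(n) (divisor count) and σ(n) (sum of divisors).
(d * σ)(755) = 1232

Divisors of 755: [1, 5, 151, 755]. For each d | 755:
  d = 1: d(1) · σ(755/1) = 1 · 912 = 912
  d = 5: d(5) · σ(755/5) = 2 · 152 = 304
  d = 151: d(151) · σ(755/151) = 2 · 6 = 12
  d = 755: d(755) · σ(755/755) = 4 · 1 = 4
Summing: (d * σ)(755) = 912 + 304 + 12 + 4 = 1232.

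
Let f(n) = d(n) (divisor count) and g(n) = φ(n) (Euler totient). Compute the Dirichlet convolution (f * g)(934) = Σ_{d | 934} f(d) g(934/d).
(d * φ)(934) = 1404

Divisors of 934: [1, 2, 467, 934]. For each d | 934:
  d = 1: d(1) · φ(934/1) = 1 · 466 = 466
  d = 2: d(2) · φ(934/2) = 2 · 466 = 932
  d = 467: d(467) · φ(934/467) = 2 · 1 = 2
  d = 934: d(934) · φ(934/934) = 4 · 1 = 4
Summing: (d * φ)(934) = 466 + 932 + 2 + 4 = 1404.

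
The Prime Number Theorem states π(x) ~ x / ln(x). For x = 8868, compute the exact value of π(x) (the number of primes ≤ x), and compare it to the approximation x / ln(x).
π(8868) = 1106;  x/ln(x) ≈ 975.56;  relative error ≈ 11.79%.

Directly count primes up to 8868: π(8868) = 1106. The PNT approximation gives 8868/ln(8868) ≈ 8868/9.09020 ≈ 975.56. Relative error (π(x) − x/ln(x)) / π(x) ≈ 11.79%; the approximation is known to undercount slightly (Li(x) is a better estimate).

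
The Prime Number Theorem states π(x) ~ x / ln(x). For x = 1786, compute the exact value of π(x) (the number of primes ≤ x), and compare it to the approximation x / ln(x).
π(1786) = 276;  x/ln(x) ≈ 238.52;  relative error ≈ 13.58%.

Directly count primes up to 1786: π(1786) = 276. The PNT approximation gives 1786/ln(1786) ≈ 1786/7.48773 ≈ 238.52. Relative error (π(x) − x/ln(x)) / π(x) ≈ 13.58%; the approximation is known to undercount slightly (Li(x) is a better estimate).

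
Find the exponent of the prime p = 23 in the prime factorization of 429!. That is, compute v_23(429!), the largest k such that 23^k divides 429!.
v_23(429!) = 18

Legendre's formula: v_p(n!) = Σ_{k ≥ 1} ⌊n / p^k⌋. For p = 23, n = 429, the terms are:
  ⌊429/23^1⌋ = ⌊429/23⌋ = 18
(the next term ⌊429/23^2⌋ = 0, terminating the sum). Summing: v_23(429!) = 18 = 18.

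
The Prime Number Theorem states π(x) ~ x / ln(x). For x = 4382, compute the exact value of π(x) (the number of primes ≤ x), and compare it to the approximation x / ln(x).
π(4382) = 597;  x/ln(x) ≈ 522.58;  relative error ≈ 12.47%.

Directly count primes up to 4382: π(4382) = 597. The PNT approximation gives 4382/ln(4382) ≈ 4382/8.38526 ≈ 522.58. Relative error (π(x) − x/ln(x)) / π(x) ≈ 12.47%; the approximation is known to undercount slightly (Li(x) is a better estimate).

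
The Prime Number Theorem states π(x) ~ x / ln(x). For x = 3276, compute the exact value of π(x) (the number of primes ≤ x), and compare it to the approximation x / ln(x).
π(3276) = 462;  x/ln(x) ≈ 404.73;  relative error ≈ 12.40%.

Directly count primes up to 3276: π(3276) = 462. The PNT approximation gives 3276/ln(3276) ≈ 3276/8.09438 ≈ 404.73. Relative error (π(x) − x/ln(x)) / π(x) ≈ 12.40%; the approximation is known to undercount slightly (Li(x) is a better estimate).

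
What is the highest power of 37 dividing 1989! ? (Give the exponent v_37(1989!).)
v_37(1989!) = 54

Legendre's formula: v_p(n!) = Σ_{k ≥ 1} ⌊n / p^k⌋. For p = 37, n = 1989, the terms are:
  ⌊1989/37^1⌋ = ⌊1989/37⌋ = 53
  ⌊1989/37^2⌋ = ⌊1989/1369⌋ = 1
(the next term ⌊1989/37^3⌋ = 0, terminating the sum). Summing: v_37(1989!) = 53 + 1 = 54.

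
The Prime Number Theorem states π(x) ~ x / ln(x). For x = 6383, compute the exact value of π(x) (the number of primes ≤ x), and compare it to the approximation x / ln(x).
π(6383) = 832;  x/ln(x) ≈ 728.54;  relative error ≈ 12.44%.

Directly count primes up to 6383: π(6383) = 832. The PNT approximation gives 6383/ln(6383) ≈ 6383/8.76139 ≈ 728.54. Relative error (π(x) − x/ln(x)) / π(x) ≈ 12.44%; the approximation is known to undercount slightly (Li(x) is a better estimate).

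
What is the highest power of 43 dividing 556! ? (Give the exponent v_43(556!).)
v_43(556!) = 12

Legendre's formula: v_p(n!) = Σ_{k ≥ 1} ⌊n / p^k⌋. For p = 43, n = 556, the terms are:
  ⌊556/43^1⌋ = ⌊556/43⌋ = 12
(the next term ⌊556/43^2⌋ = 0, terminating the sum). Summing: v_43(556!) = 12 = 12.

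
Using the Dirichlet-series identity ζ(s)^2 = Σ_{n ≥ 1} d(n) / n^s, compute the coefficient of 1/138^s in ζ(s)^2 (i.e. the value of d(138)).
d(138) = 8

ζ(s)^2 = (Σ 1/m^s)(Σ 1/k^s). The coefficient of 1/n^s in the product is the number of ordered pairs (m, k) with mk = n, which equals d(n). For n = 138, divisors are [1, 2, 3, 6, 23, 46, 69, 138], so d(138) = 8.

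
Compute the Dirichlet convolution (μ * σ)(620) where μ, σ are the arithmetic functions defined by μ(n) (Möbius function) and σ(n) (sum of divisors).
(μ * σ)(620) = 620

Divisors of 620: [1, 2, 4, 5, 10, 20, 31, 62, 124, 155, 310, 620]. For each d | 620:
  d = 1: μ(1) · σ(620/1) = 1 · 1344 = 1344
  d = 2: μ(2) · σ(620/2) = -1 · 576 = -576
  d = 4: μ(4) · σ(620/4) = 0 · 192 = 0
  d = 5: μ(5) · σ(620/5) = -1 · 224 = -224
  d = 10: μ(10) · σ(620/10) = 1 · 96 = 96
  d = 20: μ(20) · σ(620/20) = 0 · 32 = 0
  d = 31: μ(31) · σ(620/31) = -1 · 42 = -42
  d = 62: μ(62) · σ(620/62) = 1 · 18 = 18
  d = 124: μ(124) · σ(620/124) = 0 · 6 = 0
  d = 155: μ(155) · σ(620/155) = 1 · 7 = 7
  d = 310: μ(310) · σ(620/310) = -1 · 3 = -3
  d = 620: μ(620) · σ(620/620) = 0 · 1 = 0
Summing: (μ * σ)(620) = 1344 + -576 + 0 + -224 + 96 + 0 + -42 + 18 + 0 + 7 + -3 + 0 = 620.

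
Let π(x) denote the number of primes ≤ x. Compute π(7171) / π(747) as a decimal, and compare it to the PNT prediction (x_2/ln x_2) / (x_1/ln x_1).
π(7171)/π(747) = 916/132 ≈ 6.9394;  PNT prediction ≈ 7.1541.

π(747) = 132 and π(7171) = 916, so π(7171)/π(747) ≈ 6.9394. The PNT-predicted ratio is (7171/ln(7171)) / (747/ln(747)) ≈ 7.1541. The two agree to within a few percent, as expected.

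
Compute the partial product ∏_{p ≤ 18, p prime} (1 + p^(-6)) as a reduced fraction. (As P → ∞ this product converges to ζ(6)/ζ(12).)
∏ = 37082050739665581555281/36458868890141886060873

The primes p ≤ 18 are [2, 3, 5, 7, 11, 13, 17]. For each, (1 + 1/p^6) = (p^6 + 1)/p^6. Multiplying these fractions over p ∈ [2, 3, 5, 7, 11, 13, 17] gives 37082050739665581555281/36458868890141886060873. (In the limit P → ∞ this tends to ζ(6)/ζ(12).)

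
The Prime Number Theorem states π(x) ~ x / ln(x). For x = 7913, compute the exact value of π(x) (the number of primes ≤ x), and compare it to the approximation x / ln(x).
π(7913) = 999;  x/ln(x) ≈ 881.55;  relative error ≈ 11.76%.

Directly count primes up to 7913: π(7913) = 999. The PNT approximation gives 7913/ln(7913) ≈ 7913/8.97626 ≈ 881.55. Relative error (π(x) − x/ln(x)) / π(x) ≈ 11.76%; the approximation is known to undercount slightly (Li(x) is a better estimate).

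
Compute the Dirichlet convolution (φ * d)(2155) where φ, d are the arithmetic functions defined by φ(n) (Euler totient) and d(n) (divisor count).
(φ * d)(2155) = 2592

Divisors of 2155: [1, 5, 431, 2155]. For each d | 2155:
  d = 1: φ(1) · d(2155/1) = 1 · 4 = 4
  d = 5: φ(5) · d(2155/5) = 4 · 2 = 8
  d = 431: φ(431) · d(2155/431) = 430 · 2 = 860
  d = 2155: φ(2155) · d(2155/2155) = 1720 · 1 = 1720
Summing: (φ * d)(2155) = 4 + 8 + 860 + 1720 = 2592.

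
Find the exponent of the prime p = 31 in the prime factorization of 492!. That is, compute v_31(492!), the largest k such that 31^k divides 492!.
v_31(492!) = 15

Legendre's formula: v_p(n!) = Σ_{k ≥ 1} ⌊n / p^k⌋. For p = 31, n = 492, the terms are:
  ⌊492/31^1⌋ = ⌊492/31⌋ = 15
(the next term ⌊492/31^2⌋ = 0, terminating the sum). Summing: v_31(492!) = 15 = 15.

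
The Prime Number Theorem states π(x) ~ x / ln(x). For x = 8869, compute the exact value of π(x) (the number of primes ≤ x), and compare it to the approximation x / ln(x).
π(8869) = 1106;  x/ln(x) ≈ 975.65;  relative error ≈ 11.79%.

Directly count primes up to 8869: π(8869) = 1106. The PNT approximation gives 8869/ln(8869) ≈ 8869/9.09032 ≈ 975.65. Relative error (π(x) − x/ln(x)) / π(x) ≈ 11.79%; the approximation is known to undercount slightly (Li(x) is a better estimate).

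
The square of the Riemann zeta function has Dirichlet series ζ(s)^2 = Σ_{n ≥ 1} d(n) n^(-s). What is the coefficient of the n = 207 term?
d(207) = 6

ζ(s)^2 = (Σ 1/m^s)(Σ 1/k^s). The coefficient of 1/n^s in the product is the number of ordered pairs (m, k) with mk = n, which equals d(n). For n = 207, divisors are [1, 3, 9, 23, 69, 207], so d(207) = 6.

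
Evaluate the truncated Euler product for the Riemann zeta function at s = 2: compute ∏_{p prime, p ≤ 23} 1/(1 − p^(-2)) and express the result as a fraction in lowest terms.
∏ = 718188003533/440301256704

The primes p ≤ 23 are [2, 3, 5, 7, 11, 13, 17, 19, 23]. For each prime, (1 − 1/p^2)^(-1) = p^2 / (p^2 − 1). The product is (1 − 1/2^2)^(-1), (1 − 1/3^2)^(-1), (1 − 1/5^2)^(-1), (1 − 1/7^2)^(-1), (1 − 1/11^2)^(-1), (1 − 1/13^2)^(-1), (1 − 1/17^2)^(-1), (1 − 1/19^2)^(-1), (1 − 1/23^2)^(-1) = ∏ p^2 / (p^2 − 1) = 718188003533/440301256704.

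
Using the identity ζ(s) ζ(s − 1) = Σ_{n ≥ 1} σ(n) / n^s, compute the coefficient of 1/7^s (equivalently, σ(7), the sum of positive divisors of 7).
σ(7) = 8

In the product (Σ m^0/m^s)(Σ k / k^s) = Σ (Σ_{d | n} d) / n^s, the coefficient of 1/n^s is σ(n) = Σ_{d | n} d. For n = 7, divisors are [1, 7]; summing: σ(7) = 8.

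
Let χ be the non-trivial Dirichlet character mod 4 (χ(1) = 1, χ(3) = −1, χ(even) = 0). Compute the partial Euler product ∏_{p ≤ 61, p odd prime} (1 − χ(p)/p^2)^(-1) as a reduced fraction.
∏ = 41649646786025278187758845901/45453901250007819878400000000

The odd primes p ≤ 61 are [3, 5, 7, 11, 13, 17, 19, 23, 29, 31, 37, 41, 43, 47, 53, 59, 61]. For each, χ(p) = 1 if p ≡ 1 mod 4, χ(p) = −1 if p ≡ 3 mod 4. Taking (1 − χ(p)/p^2)^(-1) = p^2/(p^2 − χ(p)): (1 − (-1)/3^2)^(-1) · (1 − (1)/5^2)^(-1) · (1 − (-1)/7^2)^(-1) · (1 − (-1)/11^2)^(-1) · (1 − (1)/13^2)^(-1) · (1 − (1)/17^2)^(-1) · (1 − (-1)/19^2)^(-1) · (1 − (-1)/23^2)^(-1) · (1 − (1)/29^2)^(-1) · (1 − (-1)/31^2)^(-1) · (1 − (1)/37^2)^(-1) · (1 − (1)/41^2)^(-1) · (1 − (-1)/43^2)^(-1) · (1 − (-1)/47^2)^(-1) · (1 − (1)/53^2)^(-1) · (1 − (-1)/59^2)^(-1) · (1 − (1)/61^2)^(-1) = 41649646786025278187758845901/45453901250007819878400000000.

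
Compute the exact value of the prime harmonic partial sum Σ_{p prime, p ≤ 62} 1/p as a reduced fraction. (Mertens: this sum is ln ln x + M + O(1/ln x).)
Σ 1/p = 201015517717077830328949/117288381359406970983270

π(62) = 18, so the primes ≤ 62 are [2, 3, 5, 7, 11, 13, 17, 19, 23, 29, 31, 37, 41, 43, 47, 53, 59, 61]. Summing 1/p over these primes: 201015517717077830328949/117288381359406970983270 ≈ 1.7139. Mertens estimate ln ln(62) + 0.2615 ≈ 1.6791.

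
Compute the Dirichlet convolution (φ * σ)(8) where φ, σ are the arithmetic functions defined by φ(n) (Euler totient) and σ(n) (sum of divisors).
(φ * σ)(8) = 32

Divisors of 8: [1, 2, 4, 8]. For each d | 8:
  d = 1: φ(1) · σ(8/1) = 1 · 15 = 15
  d = 2: φ(2) · σ(8/2) = 1 · 7 = 7
  d = 4: φ(4) · σ(8/4) = 2 · 3 = 6
  d = 8: φ(8) · σ(8/8) = 4 · 1 = 4
Summing: (φ * σ)(8) = 15 + 7 + 6 + 4 = 32.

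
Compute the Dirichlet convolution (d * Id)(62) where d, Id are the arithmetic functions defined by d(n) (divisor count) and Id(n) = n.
(d * Id)(62) = 132

Divisors of 62: [1, 2, 31, 62]. For each d | 62:
  d = 1: d(1) · Id(62/1) = 1 · 62 = 62
  d = 2: d(2) · Id(62/2) = 2 · 31 = 62
  d = 31: d(31) · Id(62/31) = 2 · 2 = 4
  d = 62: d(62) · Id(62/62) = 4 · 1 = 4
Summing: (d * Id)(62) = 62 + 62 + 4 + 4 = 132.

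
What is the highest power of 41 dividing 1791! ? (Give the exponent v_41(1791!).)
v_41(1791!) = 44

Legendre's formula: v_p(n!) = Σ_{k ≥ 1} ⌊n / p^k⌋. For p = 41, n = 1791, the terms are:
  ⌊1791/41^1⌋ = ⌊1791/41⌋ = 43
  ⌊1791/41^2⌋ = ⌊1791/1681⌋ = 1
(the next term ⌊1791/41^3⌋ = 0, terminating the sum). Summing: v_41(1791!) = 43 + 1 = 44.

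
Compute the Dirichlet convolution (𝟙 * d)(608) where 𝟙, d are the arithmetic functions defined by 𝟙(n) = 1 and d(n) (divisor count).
(𝟙 * d)(608) = 63

Divisors of 608: [1, 2, 4, 8, 16, 19, 32, 38, 76, 152, 304, 608]. For each d | 608:
  d = 1: 𝟙(1) · d(608/1) = 1 · 12 = 12
  d = 2: 𝟙(2) · d(608/2) = 1 · 10 = 10
  d = 4: 𝟙(4) · d(608/4) = 1 · 8 = 8
  d = 8: 𝟙(8) · d(608/8) = 1 · 6 = 6
  d = 16: 𝟙(16) · d(608/16) = 1 · 4 = 4
  d = 19: 𝟙(19) · d(608/19) = 1 · 6 = 6
  d = 32: 𝟙(32) · d(608/32) = 1 · 2 = 2
  d = 38: 𝟙(38) · d(608/38) = 1 · 5 = 5
  d = 76: 𝟙(76) · d(608/76) = 1 · 4 = 4
  d = 152: 𝟙(152) · d(608/152) = 1 · 3 = 3
  d = 304: 𝟙(304) · d(608/304) = 1 · 2 = 2
  d = 608: 𝟙(608) · d(608/608) = 1 · 1 = 1
Summing: (𝟙 * d)(608) = 12 + 10 + 8 + 6 + 4 + 6 + 2 + 5 + 4 + 3 + 2 + 1 = 63.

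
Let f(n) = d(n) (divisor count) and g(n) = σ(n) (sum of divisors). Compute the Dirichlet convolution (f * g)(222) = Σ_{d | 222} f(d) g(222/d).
(d * σ)(222) = 1200

Divisors of 222: [1, 2, 3, 6, 37, 74, 111, 222]. For each d | 222:
  d = 1: d(1) · σ(222/1) = 1 · 456 = 456
  d = 2: d(2) · σ(222/2) = 2 · 152 = 304
  d = 3: d(3) · σ(222/3) = 2 · 114 = 228
  d = 6: d(6) · σ(222/6) = 4 · 38 = 152
  d = 37: d(37) · σ(222/37) = 2 · 12 = 24
  d = 74: d(74) · σ(222/74) = 4 · 4 = 16
  d = 111: d(111) · σ(222/111) = 4 · 3 = 12
  d = 222: d(222) · σ(222/222) = 8 · 1 = 8
Summing: (d * σ)(222) = 456 + 304 + 228 + 152 + 24 + 16 + 12 + 8 = 1200.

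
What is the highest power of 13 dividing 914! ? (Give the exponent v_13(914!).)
v_13(914!) = 75

Legendre's formula: v_p(n!) = Σ_{k ≥ 1} ⌊n / p^k⌋. For p = 13, n = 914, the terms are:
  ⌊914/13^1⌋ = ⌊914/13⌋ = 70
  ⌊914/13^2⌋ = ⌊914/169⌋ = 5
(the next term ⌊914/13^3⌋ = 0, terminating the sum). Summing: v_13(914!) = 70 + 5 = 75.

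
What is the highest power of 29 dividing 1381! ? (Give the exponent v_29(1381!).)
v_29(1381!) = 48

Legendre's formula: v_p(n!) = Σ_{k ≥ 1} ⌊n / p^k⌋. For p = 29, n = 1381, the terms are:
  ⌊1381/29^1⌋ = ⌊1381/29⌋ = 47
  ⌊1381/29^2⌋ = ⌊1381/841⌋ = 1
(the next term ⌊1381/29^3⌋ = 0, terminating the sum). Summing: v_29(1381!) = 47 + 1 = 48.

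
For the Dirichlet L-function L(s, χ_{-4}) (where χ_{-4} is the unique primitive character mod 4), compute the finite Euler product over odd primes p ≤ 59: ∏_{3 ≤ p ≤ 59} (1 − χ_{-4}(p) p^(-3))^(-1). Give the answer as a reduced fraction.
∏ = 33892950142980005397598438491456695728452775811/34979163586504081013297614880240795412263337984

The odd primes p ≤ 59 are [3, 5, 7, 11, 13, 17, 19, 23, 29, 31, 37, 41, 43, 47, 53, 59]. For each, χ(p) = 1 if p ≡ 1 mod 4, χ(p) = −1 if p ≡ 3 mod 4. Taking (1 − χ(p)/p^3)^(-1) = p^3/(p^3 − χ(p)): (1 − (-1)/3^3)^(-1) · (1 − (1)/5^3)^(-1) · (1 − (-1)/7^3)^(-1) · (1 − (-1)/11^3)^(-1) · (1 − (1)/13^3)^(-1) · (1 − (1)/17^3)^(-1) · (1 − (-1)/19^3)^(-1) · (1 − (-1)/23^3)^(-1) · (1 − (1)/29^3)^(-1) · (1 − (-1)/31^3)^(-1) · (1 − (1)/37^3)^(-1) · (1 − (1)/41^3)^(-1) · (1 − (-1)/43^3)^(-1) · (1 − (-1)/47^3)^(-1) · (1 − (1)/53^3)^(-1) · (1 − (-1)/59^3)^(-1) = 33892950142980005397598438491456695728452775811/34979163586504081013297614880240795412263337984.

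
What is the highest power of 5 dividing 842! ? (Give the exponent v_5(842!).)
v_5(842!) = 208

Legendre's formula: v_p(n!) = Σ_{k ≥ 1} ⌊n / p^k⌋. For p = 5, n = 842, the terms are:
  ⌊842/5^1⌋ = ⌊842/5⌋ = 168
  ⌊842/5^2⌋ = ⌊842/25⌋ = 33
  ⌊842/5^3⌋ = ⌊842/125⌋ = 6
  ⌊842/5^4⌋ = ⌊842/625⌋ = 1
(the next term ⌊842/5^5⌋ = 0, terminating the sum). Summing: v_5(842!) = 168 + 33 + 6 + 1 = 208.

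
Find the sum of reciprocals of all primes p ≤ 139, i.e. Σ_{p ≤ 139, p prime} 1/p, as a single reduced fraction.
Σ 1/p = 18825509850919239131453102166593625244431364344421618363/10014646650599190067509233131649940057366334653200433090

π(139) = 34, so the primes ≤ 139 are [2, 3, 5, 7, 11, 13, 17, 19, 23, 29, 31, 37, 41, 43, 47, 53, 59, 61, 67, 71, 73, 79, 83, 89, 97, 101, 103, 107, 109, 113, 127, 131, 137, 139]. Summing 1/p over these primes: 18825509850919239131453102166593625244431364344421618363/10014646650599190067509233131649940057366334653200433090 ≈ 1.8798. Mertens estimate ln ln(139) + 0.2615 ≈ 1.8577.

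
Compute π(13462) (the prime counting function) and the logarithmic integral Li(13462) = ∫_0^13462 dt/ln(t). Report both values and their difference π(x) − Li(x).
π(13462) = 1595;  Li(13462) ≈ 1615.79;  π(x) − Li(x) ≈ -20.79.

Direct count of primes ≤ 13462 gives π(13462) = 1595. Numerical evaluation of the logarithmic integral gives Li(13462) ≈ 1615.79. The difference π(x) − Li(x) ≈ -20.79 is typically negative for small/moderate x (Li(x) overestimates), though Littlewood's theorem shows this sign changes infinitely often.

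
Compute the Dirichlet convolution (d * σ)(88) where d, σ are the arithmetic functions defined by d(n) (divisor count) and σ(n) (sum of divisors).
(d * σ)(88) = 588

Divisors of 88: [1, 2, 4, 8, 11, 22, 44, 88]. For each d | 88:
  d = 1: d(1) · σ(88/1) = 1 · 180 = 180
  d = 2: d(2) · σ(88/2) = 2 · 84 = 168
  d = 4: d(4) · σ(88/4) = 3 · 36 = 108
  d = 8: d(8) · σ(88/8) = 4 · 12 = 48
  d = 11: d(11) · σ(88/11) = 2 · 15 = 30
  d = 22: d(22) · σ(88/22) = 4 · 7 = 28
  d = 44: d(44) · σ(88/44) = 6 · 3 = 18
  d = 88: d(88) · σ(88/88) = 8 · 1 = 8
Summing: (d * σ)(88) = 180 + 168 + 108 + 48 + 30 + 28 + 18 + 8 = 588.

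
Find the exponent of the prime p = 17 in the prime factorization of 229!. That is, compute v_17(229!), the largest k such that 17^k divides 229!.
v_17(229!) = 13

Legendre's formula: v_p(n!) = Σ_{k ≥ 1} ⌊n / p^k⌋. For p = 17, n = 229, the terms are:
  ⌊229/17^1⌋ = ⌊229/17⌋ = 13
(the next term ⌊229/17^2⌋ = 0, terminating the sum). Summing: v_17(229!) = 13 = 13.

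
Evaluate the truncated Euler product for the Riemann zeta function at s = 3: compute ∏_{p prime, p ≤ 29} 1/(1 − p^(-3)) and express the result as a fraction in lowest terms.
∏ = 1089297728822056325/906313660797210624

The primes p ≤ 29 are [2, 3, 5, 7, 11, 13, 17, 19, 23, 29]. For each prime, (1 − 1/p^3)^(-1) = p^3 / (p^3 − 1). The product is (1 − 1/2^3)^(-1), (1 − 1/3^3)^(-1), (1 − 1/5^3)^(-1), (1 − 1/7^3)^(-1), (1 − 1/11^3)^(-1), (1 − 1/13^3)^(-1), (1 − 1/17^3)^(-1), (1 − 1/19^3)^(-1), (1 − 1/23^3)^(-1), (1 − 1/29^3)^(-1) = ∏ p^3 / (p^3 − 1) = 1089297728822056325/906313660797210624.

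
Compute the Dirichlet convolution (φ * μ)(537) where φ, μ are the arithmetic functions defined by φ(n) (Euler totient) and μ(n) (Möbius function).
(φ * μ)(537) = 177

Divisors of 537: [1, 3, 179, 537]. For each d | 537:
  d = 1: φ(1) · μ(537/1) = 1 · 1 = 1
  d = 3: φ(3) · μ(537/3) = 2 · -1 = -2
  d = 179: φ(179) · μ(537/179) = 178 · -1 = -178
  d = 537: φ(537) · μ(537/537) = 356 · 1 = 356
Summing: (φ * μ)(537) = 1 + -2 + -178 + 356 = 177.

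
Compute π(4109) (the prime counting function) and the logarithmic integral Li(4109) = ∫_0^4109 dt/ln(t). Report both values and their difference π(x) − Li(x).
π(4109) = 565;  Li(4109) ≈ 578.49;  π(x) − Li(x) ≈ -13.49.

Direct count of primes ≤ 4109 gives π(4109) = 565. Numerical evaluation of the logarithmic integral gives Li(4109) ≈ 578.49. The difference π(x) − Li(x) ≈ -13.49 is typically negative for small/moderate x (Li(x) overestimates), though Littlewood's theorem shows this sign changes infinitely often.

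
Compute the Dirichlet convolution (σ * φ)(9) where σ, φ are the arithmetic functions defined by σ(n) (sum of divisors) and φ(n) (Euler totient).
(σ * φ)(9) = 27

Divisors of 9: [1, 3, 9]. For each d | 9:
  d = 1: σ(1) · φ(9/1) = 1 · 6 = 6
  d = 3: σ(3) · φ(9/3) = 4 · 2 = 8
  d = 9: σ(9) · φ(9/9) = 13 · 1 = 13
Summing: (σ * φ)(9) = 6 + 8 + 13 = 27.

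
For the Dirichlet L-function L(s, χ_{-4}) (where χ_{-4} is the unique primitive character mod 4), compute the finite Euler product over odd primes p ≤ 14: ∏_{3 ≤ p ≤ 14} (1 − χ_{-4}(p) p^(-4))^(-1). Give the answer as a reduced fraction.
∏ = 12412162137375/12550936856576

The odd primes p ≤ 14 are [3, 5, 7, 11, 13]. For each, χ(p) = 1 if p ≡ 1 mod 4, χ(p) = −1 if p ≡ 3 mod 4. Taking (1 − χ(p)/p^4)^(-1) = p^4/(p^4 − χ(p)): (1 − (-1)/3^4)^(-1) · (1 − (1)/5^4)^(-1) · (1 − (-1)/7^4)^(-1) · (1 − (-1)/11^4)^(-1) · (1 − (1)/13^4)^(-1) = 12412162137375/12550936856576.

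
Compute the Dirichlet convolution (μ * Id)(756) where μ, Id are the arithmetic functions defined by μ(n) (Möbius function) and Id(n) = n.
(μ * Id)(756) = 216

Divisors of 756: [1, 2, 3, 4, 6, 7, 9, 12, 14, 18, 21, 27, 28, 36, 42, 54, 63, 84, 108, 126, 189, 252, 378, 756]. For each d | 756:
  d = 1: μ(1) · Id(756/1) = 1 · 756 = 756
  d = 2: μ(2) · Id(756/2) = -1 · 378 = -378
  d = 3: μ(3) · Id(756/3) = -1 · 252 = -252
  d = 4: μ(4) · Id(756/4) = 0 · 189 = 0
  d = 6: μ(6) · Id(756/6) = 1 · 126 = 126
  d = 7: μ(7) · Id(756/7) = -1 · 108 = -108
  d = 9: μ(9) · Id(756/9) = 0 · 84 = 0
  d = 12: μ(12) · Id(756/12) = 0 · 63 = 0
  d = 14: μ(14) · Id(756/14) = 1 · 54 = 54
  d = 18: μ(18) · Id(756/18) = 0 · 42 = 0
  d = 21: μ(21) · Id(756/21) = 1 · 36 = 36
  d = 27: μ(27) · Id(756/27) = 0 · 28 = 0
  d = 28: μ(28) · Id(756/28) = 0 · 27 = 0
  d = 36: μ(36) · Id(756/36) = 0 · 21 = 0
  d = 42: μ(42) · Id(756/42) = -1 · 18 = -18
  d = 54: μ(54) · Id(756/54) = 0 · 14 = 0
  d = 63: μ(63) · Id(756/63) = 0 · 12 = 0
  d = 84: μ(84) · Id(756/84) = 0 · 9 = 0
  d = 108: μ(108) · Id(756/108) = 0 · 7 = 0
  d = 126: μ(126) · Id(756/126) = 0 · 6 = 0
  d = 189: μ(189) · Id(756/189) = 0 · 4 = 0
  d = 252: μ(252) · Id(756/252) = 0 · 3 = 0
  d = 378: μ(378) · Id(756/378) = 0 · 2 = 0
  d = 756: μ(756) · Id(756/756) = 0 · 1 = 0
Summing: (μ * Id)(756) = 756 + -378 + -252 + 0 + 126 + -108 + 0 + 0 + 54 + 0 + 36 + 0 + 0 + 0 + -18 + 0 + 0 + 0 + 0 + 0 + 0 + 0 + 0 + 0 = 216.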